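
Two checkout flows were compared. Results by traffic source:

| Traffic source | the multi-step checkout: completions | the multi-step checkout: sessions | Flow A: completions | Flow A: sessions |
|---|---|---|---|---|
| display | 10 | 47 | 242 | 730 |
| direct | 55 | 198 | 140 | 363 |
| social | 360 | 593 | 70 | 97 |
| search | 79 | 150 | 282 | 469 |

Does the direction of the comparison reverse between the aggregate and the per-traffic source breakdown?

Display: the multi-step checkout 10/47 = 21.3%, Flow A 242/730 = 33.2% → Flow A
Direct: the multi-step checkout 55/198 = 27.8%, Flow A 140/363 = 38.6% → Flow A
Social: the multi-step checkout 360/593 = 60.7%, Flow A 70/97 = 72.2% → Flow A
Search: the multi-step checkout 79/150 = 52.7%, Flow A 282/469 = 60.1% → Flow A
Overall: the multi-step checkout 504/988 = 51.0%, Flow A 734/1659 = 44.2% → the multi-step checkout
Flow A wins each traffic group but the multi-step checkout wins overall — the comparison reverses. Flow A's sessions skew toward display, which has a lower base rate.

Yes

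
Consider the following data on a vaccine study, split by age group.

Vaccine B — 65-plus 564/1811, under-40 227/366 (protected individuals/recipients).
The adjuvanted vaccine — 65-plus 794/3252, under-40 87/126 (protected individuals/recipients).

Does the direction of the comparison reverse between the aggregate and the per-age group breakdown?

No

65-plus: Vaccine B 564/1811 = 31.1%, the adjuvanted vaccine 794/3252 = 24.4% → Vaccine B
Under-40: Vaccine B 227/366 = 62.0%, the adjuvanted vaccine 87/126 = 69.0% → the adjuvanted vaccine
Overall: Vaccine B 791/2177 = 36.3%, the adjuvanted vaccine 881/3378 = 26.1% → Vaccine B
Neither sweeps: Vaccine B wins 1 of 2 groups, the adjuvanted vaccine wins 1. Vaccine B wins overall but not every group — no Simpson reversal.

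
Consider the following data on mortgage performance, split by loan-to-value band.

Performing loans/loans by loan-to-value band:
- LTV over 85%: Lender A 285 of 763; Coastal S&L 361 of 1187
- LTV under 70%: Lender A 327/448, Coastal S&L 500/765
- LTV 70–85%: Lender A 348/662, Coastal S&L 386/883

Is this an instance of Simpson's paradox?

No

LTV over 85%: Lender A 285/763 = 37.4%, Coastal S&L 361/1187 = 30.4% → Lender A
LTV under 70%: Lender A 327/448 = 73.0%, Coastal S&L 500/765 = 65.4% → Lender A
LTV 70–85%: Lender A 348/662 = 52.6%, Coastal S&L 386/883 = 43.7% → Lender A
Overall: Lender A 960/1873 = 51.3%, Coastal S&L 1247/2835 = 44.0% → Lender A
Lender A wins overall and in every loan-to-value group — no reversal.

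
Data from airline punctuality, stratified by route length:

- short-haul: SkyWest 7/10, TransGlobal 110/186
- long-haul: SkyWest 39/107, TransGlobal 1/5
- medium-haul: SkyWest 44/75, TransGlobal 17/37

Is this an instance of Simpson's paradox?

Yes

Short-haul: SkyWest 7/10 = 70.0%, TransGlobal 110/186 = 59.1% → SkyWest
Long-haul: SkyWest 39/107 = 36.4%, TransGlobal 1/5 = 20.0% → SkyWest
Medium-haul: SkyWest 44/75 = 58.7%, TransGlobal 17/37 = 45.9% → SkyWest
Overall: SkyWest 90/192 = 46.9%, TransGlobal 128/228 = 56.1% → TransGlobal
SkyWest wins each route group but TransGlobal wins overall — the comparison reverses. SkyWest's flights skew toward long-haul, which has a lower base rate.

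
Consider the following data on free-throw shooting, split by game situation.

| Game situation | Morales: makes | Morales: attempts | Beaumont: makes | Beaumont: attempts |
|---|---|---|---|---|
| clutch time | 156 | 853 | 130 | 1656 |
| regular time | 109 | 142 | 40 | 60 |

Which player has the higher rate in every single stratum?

Morales

Clutch time: Morales 156/853 = 18.3%, Beaumont 130/1656 = 7.9% → Morales
Regular time: Morales 109/142 = 76.8%, Beaumont 40/60 = 66.7% → Morales
Morales has the higher rate in both groups.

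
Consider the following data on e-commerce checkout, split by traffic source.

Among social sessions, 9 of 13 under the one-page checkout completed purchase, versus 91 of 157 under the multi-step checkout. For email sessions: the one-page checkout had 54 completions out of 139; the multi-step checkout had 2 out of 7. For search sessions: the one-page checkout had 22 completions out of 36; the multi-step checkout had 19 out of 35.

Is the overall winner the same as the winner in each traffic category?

Social: the one-page checkout 9/13 = 69.2%, the multi-step checkout 91/157 = 58.0% → the one-page checkout
Email: the one-page checkout 54/139 = 38.8%, the multi-step checkout 2/7 = 28.6% → the one-page checkout
Search: the one-page checkout 22/36 = 61.1%, the multi-step checkout 19/35 = 54.3% → the one-page checkout
Overall: the one-page checkout 85/188 = 45.2%, the multi-step checkout 112/199 = 56.3% → the multi-step checkout
The one-page checkout wins each traffic group but the multi-step checkout wins overall — the comparison reverses. The one-page checkout's sessions skew toward email, which has a lower base rate.

No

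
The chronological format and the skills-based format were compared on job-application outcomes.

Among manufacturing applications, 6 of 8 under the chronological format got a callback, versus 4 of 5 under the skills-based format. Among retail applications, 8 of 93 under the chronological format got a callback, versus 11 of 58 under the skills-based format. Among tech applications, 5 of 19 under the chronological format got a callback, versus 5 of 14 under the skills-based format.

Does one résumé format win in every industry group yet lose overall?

Manufacturing: the chronological format 6/8 = 75.0%, the skills-based format 4/5 = 80.0% → the skills-based format
Retail: the chronological format 8/93 = 8.6%, the skills-based format 11/58 = 19.0% → the skills-based format
Tech: the chronological format 5/19 = 26.3%, the skills-based format 5/14 = 35.7% → the skills-based format
Overall: the chronological format 19/120 = 15.8%, the skills-based format 20/77 = 26.0% → the skills-based format
The skills-based format wins overall and in every industry group — no reversal.

No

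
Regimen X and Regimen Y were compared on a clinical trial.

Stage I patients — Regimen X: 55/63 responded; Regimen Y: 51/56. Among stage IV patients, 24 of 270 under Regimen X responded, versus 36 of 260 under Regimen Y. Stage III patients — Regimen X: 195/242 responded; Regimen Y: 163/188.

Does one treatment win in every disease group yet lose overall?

Stage I: Regimen X 55/63 = 87.3%, Regimen Y 51/56 = 91.1% → Regimen Y
Stage IV: Regimen X 24/270 = 8.9%, Regimen Y 36/260 = 13.8% → Regimen Y
Stage III: Regimen X 195/242 = 80.6%, Regimen Y 163/188 = 86.7% → Regimen Y
Overall: Regimen X 274/575 = 47.7%, Regimen Y 250/504 = 49.6% → Regimen Y
Regimen Y wins overall and in every disease group — no reversal.

No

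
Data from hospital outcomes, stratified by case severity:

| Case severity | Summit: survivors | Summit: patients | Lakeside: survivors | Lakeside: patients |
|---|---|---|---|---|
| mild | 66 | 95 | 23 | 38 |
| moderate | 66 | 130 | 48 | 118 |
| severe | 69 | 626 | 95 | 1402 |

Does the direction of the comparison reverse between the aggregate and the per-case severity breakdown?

Mild: Summit 66/95 = 69.5%, Lakeside 23/38 = 60.5% → Summit
Moderate: Summit 66/130 = 50.8%, Lakeside 48/118 = 40.7% → Summit
Severe: Summit 69/626 = 11.0%, Lakeside 95/1402 = 6.8% → Summit
Overall: Summit 201/851 = 23.6%, Lakeside 166/1558 = 10.7% → Summit
Summit wins overall and in every case group — no reversal.

No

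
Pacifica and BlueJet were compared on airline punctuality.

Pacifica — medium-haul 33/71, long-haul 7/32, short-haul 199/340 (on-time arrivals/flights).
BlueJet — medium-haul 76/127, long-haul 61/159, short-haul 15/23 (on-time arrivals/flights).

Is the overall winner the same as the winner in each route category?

Medium-haul: Pacifica 33/71 = 46.5%, BlueJet 76/127 = 59.8% → BlueJet
Long-haul: Pacifica 7/32 = 21.9%, BlueJet 61/159 = 38.4% → BlueJet
Short-haul: Pacifica 199/340 = 58.5%, BlueJet 15/23 = 65.2% → BlueJet
Overall: Pacifica 239/443 = 54.0%, BlueJet 152/309 = 49.2% → Pacifica
BlueJet wins each route group but Pacifica wins overall — the comparison reverses. BlueJet's flights skew toward long-haul, which has a lower base rate.

No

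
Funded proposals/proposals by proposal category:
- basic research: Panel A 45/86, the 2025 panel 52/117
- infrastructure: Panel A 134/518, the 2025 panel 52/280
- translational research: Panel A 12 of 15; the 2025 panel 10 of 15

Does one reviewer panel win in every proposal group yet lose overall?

Basic research: Panel A 45/86 = 52.3%, the 2025 panel 52/117 = 44.4% → Panel A
Infrastructure: Panel A 134/518 = 25.9%, the 2025 panel 52/280 = 18.6% → Panel A
Translational research: Panel A 12/15 = 80.0%, the 2025 panel 10/15 = 66.7% → Panel A
Overall: Panel A 191/619 = 30.9%, the 2025 panel 114/412 = 27.7% → Panel A
Panel A wins overall and in every proposal group — no reversal.

No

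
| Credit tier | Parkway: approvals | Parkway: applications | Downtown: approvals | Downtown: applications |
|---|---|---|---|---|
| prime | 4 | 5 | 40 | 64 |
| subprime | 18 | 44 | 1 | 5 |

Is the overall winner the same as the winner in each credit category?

No

Prime: Parkway 4/5 = 80.0%, Downtown 40/64 = 62.5% → Parkway
Subprime: Parkway 18/44 = 40.9%, Downtown 1/5 = 20.0% → Parkway
Overall: Parkway 22/49 = 44.9%, Downtown 41/69 = 59.4% → Downtown
Parkway wins each credit group but Downtown wins overall — the comparison reverses. Parkway's applications skew toward subprime, which has a lower base rate.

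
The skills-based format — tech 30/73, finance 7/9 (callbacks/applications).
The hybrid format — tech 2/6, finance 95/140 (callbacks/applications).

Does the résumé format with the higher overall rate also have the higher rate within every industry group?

Tech: the skills-based format 30/73 = 41.1%, the hybrid format 2/6 = 33.3% → the skills-based format
Finance: the skills-based format 7/9 = 77.8%, the hybrid format 95/140 = 67.9% → the skills-based format
Overall: the skills-based format 37/82 = 45.1%, the hybrid format 97/146 = 66.4% → the hybrid format
The skills-based format wins each industry group but the hybrid format wins overall — the comparison reverses. The skills-based format's applications skew toward tech, which has a lower base rate.

No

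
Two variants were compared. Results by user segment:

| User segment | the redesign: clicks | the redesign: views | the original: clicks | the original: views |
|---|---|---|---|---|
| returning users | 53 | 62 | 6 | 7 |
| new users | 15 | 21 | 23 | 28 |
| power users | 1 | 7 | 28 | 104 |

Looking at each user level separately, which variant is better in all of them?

Returning users: the redesign 53/62 = 85.5%, the original 6/7 = 85.7% → the original
New users: the redesign 15/21 = 71.4%, the original 23/28 = 82.1% → the original
Power users: the redesign 1/7 = 14.3%, the original 28/104 = 26.9% → the original
The original has the higher rate in all 3 groups.

the original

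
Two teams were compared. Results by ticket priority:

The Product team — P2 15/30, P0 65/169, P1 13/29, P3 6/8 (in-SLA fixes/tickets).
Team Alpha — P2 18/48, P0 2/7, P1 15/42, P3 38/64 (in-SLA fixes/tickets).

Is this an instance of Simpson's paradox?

Yes

P2: the Product team 15/30 = 50.0%, Team Alpha 18/48 = 37.5% → the Product team
P0: the Product team 65/169 = 38.5%, Team Alpha 2/7 = 28.6% → the Product team
P1: the Product team 13/29 = 44.8%, Team Alpha 15/42 = 35.7% → the Product team
P3: the Product team 6/8 = 75.0%, Team Alpha 38/64 = 59.4% → the Product team
Overall: the Product team 99/236 = 41.9%, Team Alpha 73/161 = 45.3% → Team Alpha
The Product team wins each ticket group but Team Alpha wins overall — the comparison reverses. The Product team's tickets skew toward P0, which has a lower base rate.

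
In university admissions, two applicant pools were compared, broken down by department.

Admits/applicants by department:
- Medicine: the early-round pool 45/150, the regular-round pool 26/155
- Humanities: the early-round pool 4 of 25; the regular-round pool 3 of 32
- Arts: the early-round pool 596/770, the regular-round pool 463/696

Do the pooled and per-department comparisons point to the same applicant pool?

Medicine: the early-round pool 45/150 = 30.0%, the regular-round pool 26/155 = 16.8% → the early-round pool
Humanities: the early-round pool 4/25 = 16.0%, the regular-round pool 3/32 = 9.4% → the early-round pool
Arts: the early-round pool 596/770 = 77.4%, the regular-round pool 463/696 = 66.5% → the early-round pool
Overall: the early-round pool 645/945 = 68.3%, the regular-round pool 492/883 = 55.7% → the early-round pool
The early-round pool wins overall and in every department group — no reversal.

Yes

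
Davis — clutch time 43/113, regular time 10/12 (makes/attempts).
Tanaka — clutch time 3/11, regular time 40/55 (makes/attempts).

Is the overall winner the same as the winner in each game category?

Clutch time: Davis 43/113 = 38.1%, Tanaka 3/11 = 27.3% → Davis
Regular time: Davis 10/12 = 83.3%, Tanaka 40/55 = 72.7% → Davis
Overall: Davis 53/125 = 42.4%, Tanaka 43/66 = 65.2% → Tanaka
Davis wins each game group but Tanaka wins overall — the comparison reverses. Davis's attempts skew toward clutch time, which has a lower base rate.

No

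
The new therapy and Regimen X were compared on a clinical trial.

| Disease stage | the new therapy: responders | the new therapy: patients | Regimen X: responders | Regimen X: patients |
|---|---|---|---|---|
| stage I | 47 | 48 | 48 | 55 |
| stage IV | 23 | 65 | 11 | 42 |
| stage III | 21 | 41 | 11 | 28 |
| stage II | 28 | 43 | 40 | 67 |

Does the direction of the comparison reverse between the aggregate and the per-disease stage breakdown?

No

Stage I: the new therapy 47/48 = 97.9%, Regimen X 48/55 = 87.3% → the new therapy
Stage IV: the new therapy 23/65 = 35.4%, Regimen X 11/42 = 26.2% → the new therapy
Stage III: the new therapy 21/41 = 51.2%, Regimen X 11/28 = 39.3% → the new therapy
Stage II: the new therapy 28/43 = 65.1%, Regimen X 40/67 = 59.7% → the new therapy
Overall: the new therapy 119/197 = 60.4%, Regimen X 110/192 = 57.3% → the new therapy
The new therapy wins overall and in every disease group — no reversal.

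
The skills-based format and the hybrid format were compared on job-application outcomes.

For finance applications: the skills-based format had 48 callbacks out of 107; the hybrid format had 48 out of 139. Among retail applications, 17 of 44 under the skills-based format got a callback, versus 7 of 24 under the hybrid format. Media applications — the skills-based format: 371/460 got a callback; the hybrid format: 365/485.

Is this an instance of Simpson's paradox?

No

Finance: the skills-based format 48/107 = 44.9%, the hybrid format 48/139 = 34.5% → the skills-based format
Retail: the skills-based format 17/44 = 38.6%, the hybrid format 7/24 = 29.2% → the skills-based format
Media: the skills-based format 371/460 = 80.7%, the hybrid format 365/485 = 75.3% → the skills-based format
Overall: the skills-based format 436/611 = 71.4%, the hybrid format 420/648 = 64.8% → the skills-based format
The skills-based format wins overall and in every industry group — no reversal.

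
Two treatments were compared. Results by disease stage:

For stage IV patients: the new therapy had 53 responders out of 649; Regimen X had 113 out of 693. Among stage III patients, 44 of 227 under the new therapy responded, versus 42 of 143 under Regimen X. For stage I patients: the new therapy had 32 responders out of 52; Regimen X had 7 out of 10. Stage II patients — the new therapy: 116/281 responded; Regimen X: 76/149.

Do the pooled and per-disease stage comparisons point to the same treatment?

Stage IV: the new therapy 53/649 = 8.2%, Regimen X 113/693 = 16.3% → Regimen X
Stage III: the new therapy 44/227 = 19.4%, Regimen X 42/143 = 29.4% → Regimen X
Stage I: the new therapy 32/52 = 61.5%, Regimen X 7/10 = 70.0% → Regimen X
Stage II: the new therapy 116/281 = 41.3%, Regimen X 76/149 = 51.0% → Regimen X
Overall: the new therapy 245/1209 = 20.3%, Regimen X 238/995 = 23.9% → Regimen X
Regimen X wins overall and in every disease group — no reversal.

Yes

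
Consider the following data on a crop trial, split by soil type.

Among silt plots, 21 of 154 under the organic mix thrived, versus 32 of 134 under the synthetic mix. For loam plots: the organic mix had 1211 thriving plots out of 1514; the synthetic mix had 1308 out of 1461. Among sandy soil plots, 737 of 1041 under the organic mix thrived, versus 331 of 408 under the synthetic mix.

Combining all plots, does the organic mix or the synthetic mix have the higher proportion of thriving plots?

the synthetic mix

Silt: the organic mix 21/154 = 13.6%, the synthetic mix 32/134 = 23.9% → the synthetic mix
Loam: the organic mix 1211/1514 = 80.0%, the synthetic mix 1308/1461 = 89.5% → the synthetic mix
Sandy soil: the organic mix 737/1041 = 70.8%, the synthetic mix 331/408 = 81.1% → the synthetic mix
Overall: the organic mix 1969/2709 = 72.7%, the synthetic mix 1671/2003 = 83.4% → the synthetic mix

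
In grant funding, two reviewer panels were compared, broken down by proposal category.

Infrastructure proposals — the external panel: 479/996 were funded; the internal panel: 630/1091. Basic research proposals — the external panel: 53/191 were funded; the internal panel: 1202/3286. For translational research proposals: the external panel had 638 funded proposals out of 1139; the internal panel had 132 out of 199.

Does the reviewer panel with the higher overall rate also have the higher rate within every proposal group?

No

Infrastructure: the external panel 479/996 = 48.1%, the internal panel 630/1091 = 57.7% → the internal panel
Basic research: the external panel 53/191 = 27.7%, the internal panel 1202/3286 = 36.6% → the internal panel
Translational research: the external panel 638/1139 = 56.0%, the internal panel 132/199 = 66.3% → the internal panel
Overall: the external panel 1170/2326 = 50.3%, the internal panel 1964/4576 = 42.9% → the external panel
The internal panel wins each proposal group but the external panel wins overall — the comparison reverses. The internal panel's proposals skew toward basic research, which has a lower base rate.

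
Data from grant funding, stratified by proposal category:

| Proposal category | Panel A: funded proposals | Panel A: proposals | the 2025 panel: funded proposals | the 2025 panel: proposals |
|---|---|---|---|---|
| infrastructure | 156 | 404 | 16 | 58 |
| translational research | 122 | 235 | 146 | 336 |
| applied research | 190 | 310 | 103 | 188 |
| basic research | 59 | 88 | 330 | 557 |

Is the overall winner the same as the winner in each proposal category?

Infrastructure: Panel A 156/404 = 38.6%, the 2025 panel 16/58 = 27.6% → Panel A
Translational research: Panel A 122/235 = 51.9%, the 2025 panel 146/336 = 43.5% → Panel A
Applied research: Panel A 190/310 = 61.3%, the 2025 panel 103/188 = 54.8% → Panel A
Basic research: Panel A 59/88 = 67.0%, the 2025 panel 330/557 = 59.2% → Panel A
Overall: Panel A 527/1037 = 50.8%, the 2025 panel 595/1139 = 52.2% → the 2025 panel
Panel A wins each proposal group but the 2025 panel wins overall — the comparison reverses. Panel A's proposals skew toward infrastructure, which has a lower base rate.

No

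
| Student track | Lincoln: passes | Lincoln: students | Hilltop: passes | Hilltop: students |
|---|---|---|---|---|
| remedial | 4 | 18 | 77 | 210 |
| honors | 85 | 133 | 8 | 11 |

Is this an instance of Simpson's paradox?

Yes

Remedial: Lincoln 4/18 = 22.2%, Hilltop 77/210 = 36.7% → Hilltop
Honors: Lincoln 85/133 = 63.9%, Hilltop 8/11 = 72.7% → Hilltop
Overall: Lincoln 89/151 = 58.9%, Hilltop 85/221 = 38.5% → Lincoln
Hilltop wins each student group but Lincoln wins overall — the comparison reverses. Hilltop's students skew toward remedial, which has a lower base rate.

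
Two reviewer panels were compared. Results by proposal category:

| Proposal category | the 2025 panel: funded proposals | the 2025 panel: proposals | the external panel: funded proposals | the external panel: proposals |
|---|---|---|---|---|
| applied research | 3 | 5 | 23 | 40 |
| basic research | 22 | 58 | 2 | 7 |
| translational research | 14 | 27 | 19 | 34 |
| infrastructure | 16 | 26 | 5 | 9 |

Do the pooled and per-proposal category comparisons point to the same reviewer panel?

No

Applied research: the 2025 panel 3/5 = 60.0%, the external panel 23/40 = 57.5% → the 2025 panel
Basic research: the 2025 panel 22/58 = 37.9%, the external panel 2/7 = 28.6% → the 2025 panel
Translational research: the 2025 panel 14/27 = 51.9%, the external panel 19/34 = 55.9% → the external panel
Infrastructure: the 2025 panel 16/26 = 61.5%, the external panel 5/9 = 55.6% → the 2025 panel
Overall: the 2025 panel 55/116 = 47.4%, the external panel 49/90 = 54.4% → the external panel
Neither sweeps: the 2025 panel wins 3 of 4 groups, the external panel wins 1. The external panel wins overall but not every group — no Simpson reversal.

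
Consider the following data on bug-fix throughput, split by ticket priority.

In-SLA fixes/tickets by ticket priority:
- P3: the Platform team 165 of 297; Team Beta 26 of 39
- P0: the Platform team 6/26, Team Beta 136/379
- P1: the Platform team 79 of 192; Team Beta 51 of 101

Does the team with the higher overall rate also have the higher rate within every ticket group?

P3: the Platform team 165/297 = 55.6%, Team Beta 26/39 = 66.7% → Team Beta
P0: the Platform team 6/26 = 23.1%, Team Beta 136/379 = 35.9% → Team Beta
P1: the Platform team 79/192 = 41.1%, Team Beta 51/101 = 50.5% → Team Beta
Overall: the Platform team 250/515 = 48.5%, Team Beta 213/519 = 41.0% → the Platform team
Team Beta wins each ticket group but the Platform team wins overall — the comparison reverses. Team Beta's tickets skew toward P0, which has a lower base rate.

No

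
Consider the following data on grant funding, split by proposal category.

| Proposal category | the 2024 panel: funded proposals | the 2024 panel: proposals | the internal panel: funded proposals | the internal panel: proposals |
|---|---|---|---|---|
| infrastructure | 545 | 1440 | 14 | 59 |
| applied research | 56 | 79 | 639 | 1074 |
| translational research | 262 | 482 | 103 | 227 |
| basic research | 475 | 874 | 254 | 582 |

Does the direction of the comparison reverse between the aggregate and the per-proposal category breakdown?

Infrastructure: the 2024 panel 545/1440 = 37.8%, the internal panel 14/59 = 23.7% → the 2024 panel
Applied research: the 2024 panel 56/79 = 70.9%, the internal panel 639/1074 = 59.5% → the 2024 panel
Translational research: the 2024 panel 262/482 = 54.4%, the internal panel 103/227 = 45.4% → the 2024 panel
Basic research: the 2024 panel 475/874 = 54.3%, the internal panel 254/582 = 43.6% → the 2024 panel
Overall: the 2024 panel 1338/2875 = 46.5%, the internal panel 1010/1942 = 52.0% → the internal panel
The 2024 panel wins each proposal group but the internal panel wins overall — the comparison reverses. The 2024 panel's proposals skew toward infrastructure, which has a lower base rate.

Yes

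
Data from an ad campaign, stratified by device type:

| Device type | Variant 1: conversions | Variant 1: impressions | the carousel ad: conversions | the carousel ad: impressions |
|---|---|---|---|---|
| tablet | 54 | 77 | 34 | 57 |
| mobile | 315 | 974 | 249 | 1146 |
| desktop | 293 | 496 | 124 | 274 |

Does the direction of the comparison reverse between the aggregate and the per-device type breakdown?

No

Tablet: Variant 1 54/77 = 70.1%, the carousel ad 34/57 = 59.6% → Variant 1
Mobile: Variant 1 315/974 = 32.3%, the carousel ad 249/1146 = 21.7% → Variant 1
Desktop: Variant 1 293/496 = 59.1%, the carousel ad 124/274 = 45.3% → Variant 1
Overall: Variant 1 662/1547 = 42.8%, the carousel ad 407/1477 = 27.6% → Variant 1
Variant 1 wins overall and in every device group — no reversal.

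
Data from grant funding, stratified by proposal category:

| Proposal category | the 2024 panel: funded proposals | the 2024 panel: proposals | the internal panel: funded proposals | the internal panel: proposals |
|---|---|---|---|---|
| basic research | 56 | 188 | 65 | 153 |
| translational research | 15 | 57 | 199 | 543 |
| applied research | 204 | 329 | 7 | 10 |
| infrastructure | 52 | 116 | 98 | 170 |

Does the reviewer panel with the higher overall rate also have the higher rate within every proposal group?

No

Basic research: the 2024 panel 56/188 = 29.8%, the internal panel 65/153 = 42.5% → the internal panel
Translational research: the 2024 panel 15/57 = 26.3%, the internal panel 199/543 = 36.6% → the internal panel
Applied research: the 2024 panel 204/329 = 62.0%, the internal panel 7/10 = 70.0% → the internal panel
Infrastructure: the 2024 panel 52/116 = 44.8%, the internal panel 98/170 = 57.6% → the internal panel
Overall: the 2024 panel 327/690 = 47.4%, the internal panel 369/876 = 42.1% → the 2024 panel
The internal panel wins each proposal group but the 2024 panel wins overall — the comparison reverses. The internal panel's proposals skew toward translational research, which has a lower base rate.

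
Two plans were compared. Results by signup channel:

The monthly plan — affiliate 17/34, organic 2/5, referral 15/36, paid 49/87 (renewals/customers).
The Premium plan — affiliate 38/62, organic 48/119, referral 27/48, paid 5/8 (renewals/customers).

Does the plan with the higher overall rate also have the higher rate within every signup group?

Affiliate: the monthly plan 17/34 = 50.0%, the Premium plan 38/62 = 61.3% → the Premium plan
Organic: the monthly plan 2/5 = 40.0%, the Premium plan 48/119 = 40.3% → the Premium plan
Referral: the monthly plan 15/36 = 41.7%, the Premium plan 27/48 = 56.2% → the Premium plan
Paid: the monthly plan 49/87 = 56.3%, the Premium plan 5/8 = 62.5% → the Premium plan
Overall: the monthly plan 83/162 = 51.2%, the Premium plan 118/237 = 49.8% → the monthly plan
The Premium plan wins each signup group but the monthly plan wins overall — the comparison reverses. The Premium plan's customers skew toward organic, which has a lower base rate.

No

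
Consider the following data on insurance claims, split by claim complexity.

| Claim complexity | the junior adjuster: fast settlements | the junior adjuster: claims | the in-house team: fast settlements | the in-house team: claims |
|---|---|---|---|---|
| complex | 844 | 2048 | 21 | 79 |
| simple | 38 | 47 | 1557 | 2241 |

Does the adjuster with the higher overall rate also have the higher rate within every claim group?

No

Complex: the junior adjuster 844/2048 = 41.2%, the in-house team 21/79 = 26.6% → the junior adjuster
Simple: the junior adjuster 38/47 = 80.9%, the in-house team 1557/2241 = 69.5% → the junior adjuster
Overall: the junior adjuster 882/2095 = 42.1%, the in-house team 1578/2320 = 68.0% → the in-house team
The junior adjuster wins each claim group but the in-house team wins overall — the comparison reverses. The junior adjuster's claims skew toward complex, which has a lower base rate.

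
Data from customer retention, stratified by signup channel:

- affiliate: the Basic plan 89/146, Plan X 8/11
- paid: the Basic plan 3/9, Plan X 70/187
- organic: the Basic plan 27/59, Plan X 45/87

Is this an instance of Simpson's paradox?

Affiliate: the Basic plan 89/146 = 61.0%, Plan X 8/11 = 72.7% → Plan X
Paid: the Basic plan 3/9 = 33.3%, Plan X 70/187 = 37.4% → Plan X
Organic: the Basic plan 27/59 = 45.8%, Plan X 45/87 = 51.7% → Plan X
Overall: the Basic plan 119/214 = 55.6%, Plan X 123/285 = 43.2% → the Basic plan
Plan X wins each signup group but the Basic plan wins overall — the comparison reverses. Plan X's customers skew toward paid, which has a lower base rate.

Yes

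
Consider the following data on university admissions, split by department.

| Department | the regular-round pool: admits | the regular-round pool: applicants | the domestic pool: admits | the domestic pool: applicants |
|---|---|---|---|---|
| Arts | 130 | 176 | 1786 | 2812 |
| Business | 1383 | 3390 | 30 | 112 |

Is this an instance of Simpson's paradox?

Yes

Arts: the regular-round pool 130/176 = 73.9%, the domestic pool 1786/2812 = 63.5% → the regular-round pool
Business: the regular-round pool 1383/3390 = 40.8%, the domestic pool 30/112 = 26.8% → the regular-round pool
Overall: the regular-round pool 1513/3566 = 42.4%, the domestic pool 1816/2924 = 62.1% → the domestic pool
The regular-round pool wins each department group but the domestic pool wins overall — the comparison reverses. The regular-round pool's applicants skew toward Business, which has a lower base rate.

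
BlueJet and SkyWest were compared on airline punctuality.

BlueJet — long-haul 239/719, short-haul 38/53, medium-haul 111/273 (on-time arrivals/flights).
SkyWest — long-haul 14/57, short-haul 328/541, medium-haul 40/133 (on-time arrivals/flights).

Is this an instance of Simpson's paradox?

Yes

Long-haul: BlueJet 239/719 = 33.2%, SkyWest 14/57 = 24.6% → BlueJet
Short-haul: BlueJet 38/53 = 71.7%, SkyWest 328/541 = 60.6% → BlueJet
Medium-haul: BlueJet 111/273 = 40.7%, SkyWest 40/133 = 30.1% → BlueJet
Overall: BlueJet 388/1045 = 37.1%, SkyWest 382/731 = 52.3% → SkyWest
BlueJet wins each route group but SkyWest wins overall — the comparison reverses. BlueJet's flights skew toward long-haul, which has a lower base rate.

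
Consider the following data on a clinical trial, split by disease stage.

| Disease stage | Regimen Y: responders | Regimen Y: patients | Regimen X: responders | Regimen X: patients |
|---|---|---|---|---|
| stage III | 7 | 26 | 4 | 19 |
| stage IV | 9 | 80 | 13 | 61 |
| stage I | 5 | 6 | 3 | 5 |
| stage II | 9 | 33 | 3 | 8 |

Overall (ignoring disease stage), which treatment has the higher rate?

Regimen X

Stage III: Regimen Y 7/26 = 26.9%, Regimen X 4/19 = 21.1% → Regimen Y
Stage IV: Regimen Y 9/80 = 11.2%, Regimen X 13/61 = 21.3% → Regimen X
Stage I: Regimen Y 5/6 = 83.3%, Regimen X 3/5 = 60.0% → Regimen Y
Stage II: Regimen Y 9/33 = 27.3%, Regimen X 3/8 = 37.5% → Regimen X
Overall: Regimen Y 30/145 = 20.7%, Regimen X 23/93 = 24.7% → Regimen X
(Neither sweeps every disease group, but Regimen X has the higher pooled rate.)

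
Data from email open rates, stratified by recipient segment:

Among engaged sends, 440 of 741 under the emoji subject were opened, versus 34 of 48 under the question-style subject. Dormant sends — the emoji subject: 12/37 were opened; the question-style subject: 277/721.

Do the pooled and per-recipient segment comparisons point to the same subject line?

No

Engaged: the emoji subject 440/741 = 59.4%, the question-style subject 34/48 = 70.8% → the question-style subject
Dormant: the emoji subject 12/37 = 32.4%, the question-style subject 277/721 = 38.4% → the question-style subject
Overall: the emoji subject 452/778 = 58.1%, the question-style subject 311/769 = 40.4% → the emoji subject
The question-style subject wins each recipient group but the emoji subject wins overall — the comparison reverses. The question-style subject's sends skew toward dormant, which has a lower base rate.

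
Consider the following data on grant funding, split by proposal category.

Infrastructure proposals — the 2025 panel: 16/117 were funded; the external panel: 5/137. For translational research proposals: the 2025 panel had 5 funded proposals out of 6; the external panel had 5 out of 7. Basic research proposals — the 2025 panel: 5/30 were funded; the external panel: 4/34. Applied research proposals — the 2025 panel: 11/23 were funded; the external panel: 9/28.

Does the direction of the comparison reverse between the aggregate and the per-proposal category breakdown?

Infrastructure: the 2025 panel 16/117 = 13.7%, the external panel 5/137 = 3.6% → the 2025 panel
Translational research: the 2025 panel 5/6 = 83.3%, the external panel 5/7 = 71.4% → the 2025 panel
Basic research: the 2025 panel 5/30 = 16.7%, the external panel 4/34 = 11.8% → the 2025 panel
Applied research: the 2025 panel 11/23 = 47.8%, the external panel 9/28 = 32.1% → the 2025 panel
Overall: the 2025 panel 37/176 = 21.0%, the external panel 23/206 = 11.2% → the 2025 panel
The 2025 panel wins overall and in every proposal group — no reversal.

No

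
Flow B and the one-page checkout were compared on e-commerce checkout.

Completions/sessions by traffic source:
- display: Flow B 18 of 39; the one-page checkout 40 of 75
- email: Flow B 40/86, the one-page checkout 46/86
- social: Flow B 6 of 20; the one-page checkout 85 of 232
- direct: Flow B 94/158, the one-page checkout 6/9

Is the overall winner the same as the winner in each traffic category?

No

Display: Flow B 18/39 = 46.2%, the one-page checkout 40/75 = 53.3% → the one-page checkout
Email: Flow B 40/86 = 46.5%, the one-page checkout 46/86 = 53.5% → the one-page checkout
Social: Flow B 6/20 = 30.0%, the one-page checkout 85/232 = 36.6% → the one-page checkout
Direct: Flow B 94/158 = 59.5%, the one-page checkout 6/9 = 66.7% → the one-page checkout
Overall: Flow B 158/303 = 52.1%, the one-page checkout 177/402 = 44.0% → Flow B
The one-page checkout wins each traffic group but Flow B wins overall — the comparison reverses. The one-page checkout's sessions skew toward social, which has a lower base rate.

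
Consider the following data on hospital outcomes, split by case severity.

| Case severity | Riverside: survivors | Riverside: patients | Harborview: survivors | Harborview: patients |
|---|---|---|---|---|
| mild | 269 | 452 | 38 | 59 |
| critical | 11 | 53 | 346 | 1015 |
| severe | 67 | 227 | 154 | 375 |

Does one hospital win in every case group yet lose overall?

Yes

Mild: Riverside 269/452 = 59.5%, Harborview 38/59 = 64.4% → Harborview
Critical: Riverside 11/53 = 20.8%, Harborview 346/1015 = 34.1% → Harborview
Severe: Riverside 67/227 = 29.5%, Harborview 154/375 = 41.1% → Harborview
Overall: Riverside 347/732 = 47.4%, Harborview 538/1449 = 37.1% → Riverside
Harborview wins each case group but Riverside wins overall — the comparison reverses. Harborview's patients skew toward critical, which has a lower base rate.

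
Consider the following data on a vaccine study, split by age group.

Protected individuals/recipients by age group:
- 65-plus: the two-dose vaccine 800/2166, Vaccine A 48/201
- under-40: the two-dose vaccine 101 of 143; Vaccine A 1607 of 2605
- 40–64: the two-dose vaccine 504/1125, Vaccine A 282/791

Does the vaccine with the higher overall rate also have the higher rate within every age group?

65-plus: the two-dose vaccine 800/2166 = 36.9%, Vaccine A 48/201 = 23.9% → the two-dose vaccine
Under-40: the two-dose vaccine 101/143 = 70.6%, Vaccine A 1607/2605 = 61.7% → the two-dose vaccine
40–64: the two-dose vaccine 504/1125 = 44.8%, Vaccine A 282/791 = 35.7% → the two-dose vaccine
Overall: the two-dose vaccine 1405/3434 = 40.9%, Vaccine A 1937/3597 = 53.9% → Vaccine A
The two-dose vaccine wins each age group but Vaccine A wins overall — the comparison reverses. The two-dose vaccine's recipients skew toward 65-plus, which has a lower base rate.

No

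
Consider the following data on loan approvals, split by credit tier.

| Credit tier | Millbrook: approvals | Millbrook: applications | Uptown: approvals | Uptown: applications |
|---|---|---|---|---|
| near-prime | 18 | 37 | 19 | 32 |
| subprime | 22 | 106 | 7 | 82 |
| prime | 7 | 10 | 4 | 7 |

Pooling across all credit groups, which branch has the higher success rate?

Millbrook

Near-prime: Millbrook 18/37 = 48.6%, Uptown 19/32 = 59.4% → Uptown
Subprime: Millbrook 22/106 = 20.8%, Uptown 7/82 = 8.5% → Millbrook
Prime: Millbrook 7/10 = 70.0%, Uptown 4/7 = 57.1% → Millbrook
Overall: Millbrook 47/153 = 30.7%, Uptown 30/121 = 24.8% → Millbrook
(Neither sweeps every credit group, but Millbrook has the higher pooled rate.)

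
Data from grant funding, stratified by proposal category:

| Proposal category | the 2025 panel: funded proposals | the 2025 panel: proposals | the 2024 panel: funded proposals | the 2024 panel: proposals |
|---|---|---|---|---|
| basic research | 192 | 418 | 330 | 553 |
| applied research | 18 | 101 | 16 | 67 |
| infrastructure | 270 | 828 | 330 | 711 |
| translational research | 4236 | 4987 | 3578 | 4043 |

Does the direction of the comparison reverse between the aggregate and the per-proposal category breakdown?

No

Basic research: the 2025 panel 192/418 = 45.9%, the 2024 panel 330/553 = 59.7% → the 2024 panel
Applied research: the 2025 panel 18/101 = 17.8%, the 2024 panel 16/67 = 23.9% → the 2024 panel
Infrastructure: the 2025 panel 270/828 = 32.6%, the 2024 panel 330/711 = 46.4% → the 2024 panel
Translational research: the 2025 panel 4236/4987 = 84.9%, the 2024 panel 3578/4043 = 88.5% → the 2024 panel
Overall: the 2025 panel 4716/6334 = 74.5%, the 2024 panel 4254/5374 = 79.2% → the 2024 panel
The 2024 panel wins overall and in every proposal group — no reversal.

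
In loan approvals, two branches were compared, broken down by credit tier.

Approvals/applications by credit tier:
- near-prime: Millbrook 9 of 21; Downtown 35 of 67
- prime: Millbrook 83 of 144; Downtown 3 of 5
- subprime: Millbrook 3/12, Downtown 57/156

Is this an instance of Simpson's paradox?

Yes

Near-prime: Millbrook 9/21 = 42.9%, Downtown 35/67 = 52.2% → Downtown
Prime: Millbrook 83/144 = 57.6%, Downtown 3/5 = 60.0% → Downtown
Subprime: Millbrook 3/12 = 25.0%, Downtown 57/156 = 36.5% → Downtown
Overall: Millbrook 95/177 = 53.7%, Downtown 95/228 = 41.7% → Millbrook
Downtown wins each credit group but Millbrook wins overall — the comparison reverses. Downtown's applications skew toward subprime, which has a lower base rate.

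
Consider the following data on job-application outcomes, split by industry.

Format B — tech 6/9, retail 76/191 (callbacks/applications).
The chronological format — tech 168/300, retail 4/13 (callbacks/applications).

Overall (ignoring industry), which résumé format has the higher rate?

Tech: Format B 6/9 = 66.7%, the chronological format 168/300 = 56.0% → Format B
Retail: Format B 76/191 = 39.8%, the chronological format 4/13 = 30.8% → Format B
Overall: Format B 82/200 = 41.0%, the chronological format 172/313 = 55.0% → the chronological format
(Format B wins every industry group but the chronological format wins overall — Format B's applications skew toward the low-rate retail group.)

the chronological format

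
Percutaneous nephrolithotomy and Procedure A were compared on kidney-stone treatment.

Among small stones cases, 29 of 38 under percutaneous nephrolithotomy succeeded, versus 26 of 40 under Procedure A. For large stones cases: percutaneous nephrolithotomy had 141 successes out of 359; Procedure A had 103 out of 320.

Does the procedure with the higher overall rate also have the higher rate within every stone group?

Small stones: percutaneous nephrolithotomy 29/38 = 76.3%, Procedure A 26/40 = 65.0% → percutaneous nephrolithotomy
Large stones: percutaneous nephrolithotomy 141/359 = 39.3%, Procedure A 103/320 = 32.2% → percutaneous nephrolithotomy
Overall: percutaneous nephrolithotomy 170/397 = 42.8%, Procedure A 129/360 = 35.8% → percutaneous nephrolithotomy
Percutaneous nephrolithotomy wins overall and in every stone group — no reversal.

Yes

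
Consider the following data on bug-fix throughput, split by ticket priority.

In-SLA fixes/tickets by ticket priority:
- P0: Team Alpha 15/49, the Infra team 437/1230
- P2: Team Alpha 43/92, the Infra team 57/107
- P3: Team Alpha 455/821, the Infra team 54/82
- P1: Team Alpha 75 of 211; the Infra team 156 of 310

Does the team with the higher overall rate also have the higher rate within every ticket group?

P0: Team Alpha 15/49 = 30.6%, the Infra team 437/1230 = 35.5% → the Infra team
P2: Team Alpha 43/92 = 46.7%, the Infra team 57/107 = 53.3% → the Infra team
P3: Team Alpha 455/821 = 55.4%, the Infra team 54/82 = 65.9% → the Infra team
P1: Team Alpha 75/211 = 35.5%, the Infra team 156/310 = 50.3% → the Infra team
Overall: Team Alpha 588/1173 = 50.1%, the Infra team 704/1729 = 40.7% → Team Alpha
The Infra team wins each ticket group but Team Alpha wins overall — the comparison reverses. The Infra team's tickets skew toward P0, which has a lower base rate.

No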